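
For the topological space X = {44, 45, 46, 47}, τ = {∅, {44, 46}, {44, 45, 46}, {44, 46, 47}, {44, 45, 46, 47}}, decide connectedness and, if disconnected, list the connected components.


(X, τ) is connected.

Find clopen sets (U ∈ τ with X ∖ U ∈ τ):
  U = ∅, X ∖ U = {44, 45, 46, 47} — both open, so U is clopen.
  U = {44, 45, 46, 47}, X ∖ U = ∅ — both open, so U is clopen.
Only trivial clopens (∅ and X) exist, so (X, τ) is connected.
Compute connected components by grouping points that agree on all clopens:
  component: {44, 45, 46, 47}


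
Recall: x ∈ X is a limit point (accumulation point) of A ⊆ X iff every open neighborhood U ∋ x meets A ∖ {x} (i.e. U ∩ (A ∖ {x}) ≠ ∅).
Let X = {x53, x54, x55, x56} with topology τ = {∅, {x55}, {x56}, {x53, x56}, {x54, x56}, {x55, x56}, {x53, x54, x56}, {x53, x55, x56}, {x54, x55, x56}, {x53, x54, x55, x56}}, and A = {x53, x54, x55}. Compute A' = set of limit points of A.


A' = ∅

For each x ∈ X, list the open sets U ∈ τ with x ∈ U, then check whether U ∩ (A ∖ {x}) ≠ ∅ for every such U.
  x = x53: open {x53, x56} ∋ x has {x53, x56} ∩ (A ∖ {x53}) = ∅, so x is NOT a limit point.
  x = x54: open {x54, x56} ∋ x has {x54, x56} ∩ (A ∖ {x54}) = ∅, so x is NOT a limit point.
  x = x55: open {x55} ∋ x has {x55} ∩ (A ∖ {x55}) = ∅, so x is NOT a limit point.
  x = x56: open {x56} ∋ x has {x56} ∩ (A ∖ {x56}) = ∅, so x is NOT a limit point.
Collecting: A' = ∅.


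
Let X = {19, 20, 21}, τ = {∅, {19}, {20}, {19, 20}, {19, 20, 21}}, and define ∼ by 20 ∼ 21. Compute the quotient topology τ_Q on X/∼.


X/∼ = {[19], [20=21]}; |τ_Q| = 3.

Equivalence classes: [19], [20=21].
Quotient map π: X → X/∼ sends 19 ↦ [19], 20 ↦ [20=21], 21 ↦ [20=21].
For each subset V ⊆ X/∼, compute π^{-1}(V) ⊆ X and check whether π^{-1}(V) ∈ τ. V is open in τ_Q iff π^{-1}(V) ∈ τ.
  V = {}: π^{-1}(V) = ∅ ∈ τ ✓.
  V = {[19]}: π^{-1}(V) = {19} ∈ τ ✓.
  V = {[20=21]}: π^{-1}(V) = {20, 21} ∉ τ ✗.
  V = {[19], [20=21]}: π^{-1}(V) = {19, 20, 21} ∈ τ ✓.
Open sets in the quotient: τ_Q = {{}, {[19]}, {[19], [20=21]}} (3 elements).


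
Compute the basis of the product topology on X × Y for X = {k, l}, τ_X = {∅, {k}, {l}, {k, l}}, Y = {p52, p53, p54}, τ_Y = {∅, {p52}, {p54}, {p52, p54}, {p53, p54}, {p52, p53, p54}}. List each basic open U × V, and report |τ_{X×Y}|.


Basis B = {∅ × ∅, {k} × {p52}, {k} × {p54}, {l} × {p52}, {l} × {p54}, {k} × {p52, p54}, {k, l} × {p52}, {k} × {p53, p54}, {k, l} × {p54}, {l} × {p52, p54}, {l} × {p53, p54}, {k} × {p52, p53, p54}, {l} × {p52, p53, p54}, {k, l} × {p52, p54}, {k, l} × {p53, p54}, {k, l} × {p52, p53, p54}}; |τ_{X×Y}| = 36.

Enumerate products U × V with U ∈ τ_X, V ∈ τ_Y (deduplicated):
  ∅ × ∅ = {} (∅)
  {k} × {p52} = {(k,p52)}
  {k} × {p54} = {(k,p54)}
  {l} × {p52} = {(l,p52)}
  {l} × {p54} = {(l,p54)}
  {k} × {p52, p54} = {(k,p52), (k,p54)}
  {k, l} × {p52} = {(k,p52), (l,p52)}
  {k} × {p53, p54} = {(k,p53), (k,p54)}
  {k, l} × {p54} = {(k,p54), (l,p54)}
  {l} × {p52, p54} = {(l,p52), (l,p54)}
  {l} × {p53, p54} = {(l,p53), (l,p54)}
  {k} × {p52, p53, p54} = {(k,p52), (k,p53), (k,p54)}
  {l} × {p52, p53, p54} = {(l,p52), (l,p53), (l,p54)}
  {k, l} × {p52, p54} = {(k,p52), (k,p54), (l,p52), (l,p54)}
  {k, l} × {p53, p54} = {(k,p53), (k,p54), (l,p53), (l,p54)}
  {k, l} × {p52, p53, p54} = {(k,p52), (k,p53), (k,p54), (l,p52), (l,p53), (l,p54)}
These 16 distinct sets form the basis B.
Close under arbitrary unions to get τ_{X×Y}; counting gives |τ_{X×Y}| = 36.


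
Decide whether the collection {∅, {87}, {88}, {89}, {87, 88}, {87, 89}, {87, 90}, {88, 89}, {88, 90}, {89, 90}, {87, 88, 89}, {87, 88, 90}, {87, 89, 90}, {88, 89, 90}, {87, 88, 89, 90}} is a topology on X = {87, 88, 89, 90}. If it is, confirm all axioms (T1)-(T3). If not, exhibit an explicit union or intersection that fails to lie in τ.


τ is NOT a topology on X.

Axiom (T1): ∅ ∈ τ? Yes; X ∈ τ? Yes.
Axiom (T2/T3): check pairwise unions and intersections of members of τ.
Counterexample for (T3): {87, 90} ∩ {88, 90} = {90} ∉ τ. Therefore τ is NOT a topology.


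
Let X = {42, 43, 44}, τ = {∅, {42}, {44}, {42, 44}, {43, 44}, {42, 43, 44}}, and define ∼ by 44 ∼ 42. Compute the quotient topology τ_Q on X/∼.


X/∼ = {[42=44], [43]}; |τ_Q| = 3.

Equivalence classes: [42=44], [43].
Quotient map π: X → X/∼ sends 42 ↦ [42=44], 43 ↦ [43], 44 ↦ [42=44].
For each subset V ⊆ X/∼, compute π^{-1}(V) ⊆ X and check whether π^{-1}(V) ∈ τ. V is open in τ_Q iff π^{-1}(V) ∈ τ.
  V = {}: π^{-1}(V) = ∅ ∈ τ ✓.
  V = {[42=44]}: π^{-1}(V) = {42, 44} ∈ τ ✓.
  V = {[43]}: π^{-1}(V) = {43} ∉ τ ✗.
  V = {[42=44], [43]}: π^{-1}(V) = {42, 43, 44} ∈ τ ✓.
Open sets in the quotient: τ_Q = {{}, {[42=44]}, {[42=44], [43]}} (3 elements).


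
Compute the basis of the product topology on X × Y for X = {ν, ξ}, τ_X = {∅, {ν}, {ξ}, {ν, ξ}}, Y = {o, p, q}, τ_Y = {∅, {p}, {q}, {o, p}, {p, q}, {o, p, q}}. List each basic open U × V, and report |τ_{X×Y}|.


Basis B = {∅ × ∅, {ν} × {p}, {ν} × {q}, {ξ} × {p}, {ξ} × {q}, {ν} × {o, p}, {ν} × {p, q}, {ν, ξ} × {p}, {ν, ξ} × {q}, {ξ} × {o, p}, {ξ} × {p, q}, {ν} × {o, p, q}, {ξ} × {o, p, q}, {ν, ξ} × {o, p}, {ν, ξ} × {p, q}, {ν, ξ} × {o, p, q}}; |τ_{X×Y}| = 36.

Enumerate products U × V with U ∈ τ_X, V ∈ τ_Y (deduplicated):
  ∅ × ∅ = {} (∅)
  {ν} × {p} = {(ν,p)}
  {ν} × {q} = {(ν,q)}
  {ξ} × {p} = {(ξ,p)}
  {ξ} × {q} = {(ξ,q)}
  {ν} × {o, p} = {(ν,o), (ν,p)}
  {ν} × {p, q} = {(ν,p), (ν,q)}
  {ν, ξ} × {p} = {(ν,p), (ξ,p)}
  {ν, ξ} × {q} = {(ν,q), (ξ,q)}
  {ξ} × {o, p} = {(ξ,o), (ξ,p)}
  {ξ} × {p, q} = {(ξ,p), (ξ,q)}
  {ν} × {o, p, q} = {(ν,o), (ν,p), (ν,q)}
  {ξ} × {o, p, q} = {(ξ,o), (ξ,p), (ξ,q)}
  {ν, ξ} × {o, p} = {(ν,o), (ν,p), (ξ,o), (ξ,p)}
  {ν, ξ} × {p, q} = {(ν,p), (ν,q), (ξ,p), (ξ,q)}
  {ν, ξ} × {o, p, q} = {(ν,o), (ν,p), (ν,q), (ξ,o), (ξ,p), (ξ,q)}
These 16 distinct sets form the basis B.
Close under arbitrary unions to get τ_{X×Y}; counting gives |τ_{X×Y}| = 36.


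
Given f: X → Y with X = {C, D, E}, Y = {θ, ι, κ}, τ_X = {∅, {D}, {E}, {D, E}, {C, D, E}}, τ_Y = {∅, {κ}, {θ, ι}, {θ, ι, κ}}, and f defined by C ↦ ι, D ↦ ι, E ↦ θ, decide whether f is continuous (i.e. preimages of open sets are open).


f IS continuous.

Compute f^{-1}(U) for each U ∈ τ_Y:
  U = ∅: f^{-1}(U) = ∅ ∈ τ_X ✓.
  U = {κ}: f^{-1}(U) = ∅ ∈ τ_X ✓.
  U = {θ, ι}: f^{-1}(U) = {C, D, E} ∈ τ_X ✓.
  U = {θ, ι, κ}: f^{-1}(U) = {C, D, E} ∈ τ_X ✓.
Every preimage lies in τ_X, so f IS continuous.


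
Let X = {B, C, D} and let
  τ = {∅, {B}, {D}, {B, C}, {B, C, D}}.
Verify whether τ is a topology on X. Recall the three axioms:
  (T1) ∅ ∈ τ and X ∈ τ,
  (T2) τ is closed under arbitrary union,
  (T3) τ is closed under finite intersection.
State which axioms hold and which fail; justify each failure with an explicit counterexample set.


τ is NOT a topology on X.

Axiom (T1): ∅ ∈ τ? Yes; X ∈ τ? Yes.
Axiom (T2/T3): check pairwise unions and intersections of members of τ.
Counterexample for (T2): {B} ∪ {D} = {B, D} ∉ τ. Therefore τ is NOT a topology.


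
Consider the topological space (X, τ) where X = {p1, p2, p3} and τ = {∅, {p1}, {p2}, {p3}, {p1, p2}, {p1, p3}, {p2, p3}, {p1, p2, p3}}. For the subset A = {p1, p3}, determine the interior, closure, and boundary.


int(A) = {p1, p3}, cl(A) = {p1, p3}, ∂A = ∅.

Closed sets in (X, τ) are complements of opens:
  closed(X, τ) = {∅, {p1}, {p2}, {p3}, {p1, p2}, {p1, p3}, {p2, p3}, {p1, p2, p3}}.
int(A) = ⋃ {U ∈ τ : U ⊆ A}. Opens contained in A: ∅, {p1}, {p3}, {p1, p3}.
Taking the union of these: int(A) = {p1, p3}.
cl(A) = ⋂ {C closed : A ⊆ C}. Closed sets containing A: {p1, p3}, {p1, p2, p3}.
Intersecting these: cl(A) = {p1, p3}.
∂A = cl(A) ∖ int(A) = {p1, p3} ∖ {p1, p3} = ∅.


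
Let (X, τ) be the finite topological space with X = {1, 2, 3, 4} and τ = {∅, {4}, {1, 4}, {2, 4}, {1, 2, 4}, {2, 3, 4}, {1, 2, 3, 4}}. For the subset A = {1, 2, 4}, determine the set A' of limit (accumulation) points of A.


A' = {1, 2, 3}

For each x ∈ X, list the open sets U ∈ τ with x ∈ U, then check whether U ∩ (A ∖ {x}) ≠ ∅ for every such U.
  x = 1: opens ∋ x are {1, 4}, {1, 2, 4}, {1, 2, 3, 4}; each meets A ∖ {1}, so x IS a limit point.
  x = 2: opens ∋ x are {2, 4}, {1, 2, 4}, {2, 3, 4}, {1, 2, 3, 4}; each meets A ∖ {2}, so x IS a limit point.
  x = 3: opens ∋ x are {2, 3, 4}, {1, 2, 3, 4}; each meets A ∖ {3}, so x IS a limit point.
  x = 4: open {4} ∋ x has {4} ∩ (A ∖ {4}) = ∅, so x is NOT a limit point.
Collecting: A' = {1, 2, 3}.


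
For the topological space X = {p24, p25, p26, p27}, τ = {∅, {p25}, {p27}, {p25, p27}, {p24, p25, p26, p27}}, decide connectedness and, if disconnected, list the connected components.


(X, τ) is connected.

Find clopen sets (U ∈ τ with X ∖ U ∈ τ):
  U = ∅, X ∖ U = {p24, p25, p26, p27} — both open, so U is clopen.
  U = {p24, p25, p26, p27}, X ∖ U = ∅ — both open, so U is clopen.
Only trivial clopens (∅ and X) exist, so (X, τ) is connected.
Compute connected components by grouping points that agree on all clopens:
  component: {p24, p25, p26, p27}


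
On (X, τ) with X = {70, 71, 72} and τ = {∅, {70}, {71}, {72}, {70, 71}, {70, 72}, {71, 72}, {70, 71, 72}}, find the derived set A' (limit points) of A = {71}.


A' = ∅

For each x ∈ X, list the open sets U ∈ τ with x ∈ U, then check whether U ∩ (A ∖ {x}) ≠ ∅ for every such U.
  x = 70: open {70} ∋ x has {70} ∩ (A ∖ {70}) = ∅, so x is NOT a limit point.
  x = 71: open {71} ∋ x has {71} ∩ (A ∖ {71}) = ∅, so x is NOT a limit point.
  x = 72: open {72} ∋ x has {72} ∩ (A ∖ {72}) = ∅, so x is NOT a limit point.
Collecting: A' = ∅.


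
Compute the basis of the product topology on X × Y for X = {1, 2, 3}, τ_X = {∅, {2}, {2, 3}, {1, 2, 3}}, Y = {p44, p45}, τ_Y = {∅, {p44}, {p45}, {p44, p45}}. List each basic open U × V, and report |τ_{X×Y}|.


Basis B = {∅ × ∅, {2} × {p44}, {2} × {p45}, {2} × {p44, p45}, {2, 3} × {p44}, {2, 3} × {p45}, {1, 2, 3} × {p44}, {1, 2, 3} × {p45}, {2, 3} × {p44, p45}, {1, 2, 3} × {p44, p45}}; |τ_{X×Y}| = 16.

Enumerate products U × V with U ∈ τ_X, V ∈ τ_Y (deduplicated):
  ∅ × ∅ = {} (∅)
  {2} × {p44} = {(2,p44)}
  {2} × {p45} = {(2,p45)}
  {2} × {p44, p45} = {(2,p44), (2,p45)}
  {2, 3} × {p44} = {(2,p44), (3,p44)}
  {2, 3} × {p45} = {(2,p45), (3,p45)}
  {1, 2, 3} × {p44} = {(1,p44), (2,p44), (3,p44)}
  {1, 2, 3} × {p45} = {(1,p45), (2,p45), (3,p45)}
  {2, 3} × {p44, p45} = {(2,p44), (2,p45), (3,p44), (3,p45)}
  {1, 2, 3} × {p44, p45} = {(1,p44), (1,p45), (2,p44), (2,p45), (3,p44), (3,p45)}
These 10 distinct sets form the basis B.
Close under arbitrary unions to get τ_{X×Y}; counting gives |τ_{X×Y}| = 16.


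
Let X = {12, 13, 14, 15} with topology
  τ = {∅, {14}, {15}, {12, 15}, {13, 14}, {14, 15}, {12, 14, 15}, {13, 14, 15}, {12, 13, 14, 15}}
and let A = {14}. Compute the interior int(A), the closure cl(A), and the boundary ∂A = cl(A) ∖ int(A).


int(A) = {14}, cl(A) = {13, 14}, ∂A = {13}.

Closed sets in (X, τ) are complements of opens:
  closed(X, τ) = {∅, {12}, {13}, {12, 13}, {12, 15}, {13, 14}, {12, 13, 14}, {12, 13, 15}, {12, 13, 14, 15}}.
int(A) = ⋃ {U ∈ τ : U ⊆ A}. Opens contained in A: ∅, {14}.
Taking the union of these: int(A) = {14}.
cl(A) = ⋂ {C closed : A ⊆ C}. Closed sets containing A: {13, 14}, {12, 13, 14}, {12, 13, 14, 15}.
Intersecting these: cl(A) = {13, 14}.
∂A = cl(A) ∖ int(A) = {13, 14} ∖ {14} = {13}.


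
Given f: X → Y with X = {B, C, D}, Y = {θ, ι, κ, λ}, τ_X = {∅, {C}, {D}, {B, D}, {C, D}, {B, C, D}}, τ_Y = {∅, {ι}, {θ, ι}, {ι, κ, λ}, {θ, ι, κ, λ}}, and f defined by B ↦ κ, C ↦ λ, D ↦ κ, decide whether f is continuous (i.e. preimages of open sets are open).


f IS continuous.

Compute f^{-1}(U) for each U ∈ τ_Y:
  U = ∅: f^{-1}(U) = ∅ ∈ τ_X ✓.
  U = {ι}: f^{-1}(U) = ∅ ∈ τ_X ✓.
  U = {θ, ι}: f^{-1}(U) = ∅ ∈ τ_X ✓.
  U = {ι, κ, λ}: f^{-1}(U) = {B, C, D} ∈ τ_X ✓.
  U = {θ, ι, κ, λ}: f^{-1}(U) = {B, C, D} ∈ τ_X ✓.
Every preimage lies in τ_X, so f IS continuous.


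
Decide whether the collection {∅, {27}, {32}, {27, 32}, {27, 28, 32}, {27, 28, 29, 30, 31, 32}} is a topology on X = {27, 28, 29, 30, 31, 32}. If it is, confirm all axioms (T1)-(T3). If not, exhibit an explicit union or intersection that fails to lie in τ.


τ IS a topology on X.

Axiom (T1): ∅ ∈ τ? Yes; X ∈ τ? Yes.
Axiom (T2/T3): check pairwise unions and intersections of members of τ.
All pairwise intersections and unions checked — each lies in τ. Therefore τ satisfies (T1), (T2), (T3): it IS a topology on X.


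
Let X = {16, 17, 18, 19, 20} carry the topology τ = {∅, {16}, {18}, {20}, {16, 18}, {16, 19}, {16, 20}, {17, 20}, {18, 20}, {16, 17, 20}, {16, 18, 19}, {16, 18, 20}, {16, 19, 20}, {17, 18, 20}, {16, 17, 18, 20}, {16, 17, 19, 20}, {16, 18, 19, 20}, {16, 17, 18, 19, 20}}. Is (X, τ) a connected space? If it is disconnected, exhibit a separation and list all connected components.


(X, τ) is disconnected; components = [{18}, {16, 19}, {17, 20}].

Find clopen sets (U ∈ τ with X ∖ U ∈ τ):
  U = ∅, X ∖ U = {16, 17, 18, 19, 20} — both open, so U is clopen.
  U = {18}, X ∖ U = {16, 17, 19, 20} — both open, so U is clopen.
  U = {16, 19}, X ∖ U = {17, 18, 20} — both open, so U is clopen.
  U = {17, 20}, X ∖ U = {16, 18, 19} — both open, so U is clopen.
  U = {16, 18, 19}, X ∖ U = {17, 20} — both open, so U is clopen.
  U = {17, 18, 20}, X ∖ U = {16, 19} — both open, so U is clopen.
  U = {16, 17, 19, 20}, X ∖ U = {18} — both open, so U is clopen.
  U = {16, 17, 18, 19, 20}, X ∖ U = ∅ — both open, so U is clopen.
Nontrivial clopen(s) exist: e.g. {16, 18, 19}. So (X, τ) is disconnected.
Compute connected components by grouping points that agree on all clopens:
  component: {18}
  component: {16, 19}
  component: {17, 20}


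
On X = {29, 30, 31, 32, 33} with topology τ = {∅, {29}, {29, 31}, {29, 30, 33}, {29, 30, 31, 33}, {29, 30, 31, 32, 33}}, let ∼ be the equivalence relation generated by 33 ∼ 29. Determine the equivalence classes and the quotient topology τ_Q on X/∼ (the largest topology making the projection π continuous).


X/∼ = {[29=33], [30], [31], [32]}; |τ_Q| = 4.

Equivalence classes: [29=33], [30], [31], [32].
Quotient map π: X → X/∼ sends 29 ↦ [29=33], 30 ↦ [30], 31 ↦ [31], 32 ↦ [32], 33 ↦ [29=33].
For each subset V ⊆ X/∼, compute π^{-1}(V) ⊆ X and check whether π^{-1}(V) ∈ τ. V is open in τ_Q iff π^{-1}(V) ∈ τ.
  V = {}: π^{-1}(V) = ∅ ∈ τ ✓.
  V = {[29=33]}: π^{-1}(V) = {29, 33} ∉ τ ✗.
  V = {[30]}: π^{-1}(V) = {30} ∉ τ ✗.
  V = {[29=33], [30]}: π^{-1}(V) = {29, 30, 33} ∈ τ ✓.
  V = {[31]}: π^{-1}(V) = {31} ∉ τ ✗.
  V = {[29=33], [31]}: π^{-1}(V) = {29, 31, 33} ∉ τ ✗.
  V = {[30], [31]}: π^{-1}(V) = {30, 31} ∉ τ ✗.
  V = {[29=33], [30], [31]}: π^{-1}(V) = {29, 30, 31, 33} ∈ τ ✓.
  V = {[32]}: π^{-1}(V) = {32} ∉ τ ✗.
  V = {[29=33], [32]}: π^{-1}(V) = {29, 32, 33} ∉ τ ✗.
  V = {[30], [32]}: π^{-1}(V) = {30, 32} ∉ τ ✗.
  V = {[29=33], [30], [32]}: π^{-1}(V) = {29, 30, 32, 33} ∉ τ ✗.
  V = {[31], [32]}: π^{-1}(V) = {31, 32} ∉ τ ✗.
  V = {[29=33], [31], [32]}: π^{-1}(V) = {29, 31, 32, 33} ∉ τ ✗.
  V = {[30], [31], [32]}: π^{-1}(V) = {30, 31, 32} ∉ τ ✗.
  V = {[29=33], [30], [31], [32]}: π^{-1}(V) = {29, 30, 31, 32, 33} ∈ τ ✓.
Open sets in the quotient: τ_Q = {{}, {[29=33], [30]}, {[29=33], [30], [31]}, {[29=33], [30], [31], [32]}} (4 elements).


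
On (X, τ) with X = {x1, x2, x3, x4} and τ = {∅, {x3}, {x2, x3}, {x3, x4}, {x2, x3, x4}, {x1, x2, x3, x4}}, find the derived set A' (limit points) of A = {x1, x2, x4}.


A' = {x1}

For each x ∈ X, list the open sets U ∈ τ with x ∈ U, then check whether U ∩ (A ∖ {x}) ≠ ∅ for every such U.
  x = x1: opens ∋ x are {x1, x2, x3, x4}; each meets A ∖ {x1}, so x IS a limit point.
  x = x2: open {x2, x3} ∋ x has {x2, x3} ∩ (A ∖ {x2}) = ∅, so x is NOT a limit point.
  x = x3: open {x3} ∋ x has {x3} ∩ (A ∖ {x3}) = ∅, so x is NOT a limit point.
  x = x4: open {x3, x4} ∋ x has {x3, x4} ∩ (A ∖ {x4}) = ∅, so x is NOT a limit point.
Collecting: A' = {x1}.


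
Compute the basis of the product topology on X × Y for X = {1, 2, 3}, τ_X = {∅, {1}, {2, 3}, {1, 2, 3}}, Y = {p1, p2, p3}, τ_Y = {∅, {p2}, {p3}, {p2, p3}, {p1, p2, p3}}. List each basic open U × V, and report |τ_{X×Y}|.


Basis B = {∅ × ∅, {1} × {p2}, {1} × {p3}, {1} × {p2, p3}, {2, 3} × {p2}, {2, 3} × {p3}, {1} × {p1, p2, p3}, {1, 2, 3} × {p2}, {1, 2, 3} × {p3}, {2, 3} × {p2, p3}, {1, 2, 3} × {p2, p3}, {2, 3} × {p1, p2, p3}, {1, 2, 3} × {p1, p2, p3}}; |τ_{X×Y}| = 25.

Enumerate products U × V with U ∈ τ_X, V ∈ τ_Y (deduplicated):
  ∅ × ∅ = {} (∅)
  {1} × {p2} = {(1,p2)}
  {1} × {p3} = {(1,p3)}
  {1} × {p2, p3} = {(1,p2), (1,p3)}
  {2, 3} × {p2} = {(2,p2), (3,p2)}
  {2, 3} × {p3} = {(2,p3), (3,p3)}
  {1} × {p1, p2, p3} = {(1,p1), (1,p2), (1,p3)}
  {1, 2, 3} × {p2} = {(1,p2), (2,p2), (3,p2)}
  {1, 2, 3} × {p3} = {(1,p3), (2,p3), (3,p3)}
  {2, 3} × {p2, p3} = {(2,p2), (2,p3), (3,p2), (3,p3)}
  {1, 2, 3} × {p2, p3} = {(1,p2), (1,p3), (2,p2), (2,p3), (3,p2), (3,p3)}
  {2, 3} × {p1, p2, p3} = {(2,p1), (2,p2), (2,p3), (3,p1), (3,p2), (3,p3)}
  {1, 2, 3} × {p1, p2, p3} = {(1,p1), (1,p2), (1,p3), (2,p1), (2,p2), (2,p3), (3,p1), (3,p2), (3,p3)}
These 13 distinct sets form the basis B.
Close under arbitrary unions to get τ_{X×Y}; counting gives |τ_{X×Y}| = 25.


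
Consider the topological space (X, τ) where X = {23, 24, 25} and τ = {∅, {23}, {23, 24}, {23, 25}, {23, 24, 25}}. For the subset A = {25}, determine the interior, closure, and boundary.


int(A) = ∅, cl(A) = {25}, ∂A = {25}.

Closed sets in (X, τ) are complements of opens:
  closed(X, τ) = {∅, {24}, {25}, {24, 25}, {23, 24, 25}}.
int(A) = ⋃ {U ∈ τ : U ⊆ A}. Opens contained in A: ∅.
Taking the union of these: int(A) = ∅.
cl(A) = ⋂ {C closed : A ⊆ C}. Closed sets containing A: {25}, {24, 25}, {23, 24, 25}.
Intersecting these: cl(A) = {25}.
∂A = cl(A) ∖ int(A) = {25} ∖ ∅ = {25}.


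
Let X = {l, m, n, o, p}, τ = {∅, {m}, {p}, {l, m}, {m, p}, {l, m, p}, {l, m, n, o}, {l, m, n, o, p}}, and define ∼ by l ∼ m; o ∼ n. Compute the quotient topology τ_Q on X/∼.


X/∼ = {[l=m], [n=o], [p]}; |τ_Q| = 6.

Equivalence classes: [l=m], [n=o], [p].
Quotient map π: X → X/∼ sends l ↦ [l=m], m ↦ [l=m], n ↦ [n=o], o ↦ [n=o], p ↦ [p].
For each subset V ⊆ X/∼, compute π^{-1}(V) ⊆ X and check whether π^{-1}(V) ∈ τ. V is open in τ_Q iff π^{-1}(V) ∈ τ.
  V = {}: π^{-1}(V) = ∅ ∈ τ ✓.
  V = {[l=m]}: π^{-1}(V) = {l, m} ∈ τ ✓.
  V = {[n=o]}: π^{-1}(V) = {n, o} ∉ τ ✗.
  V = {[l=m], [n=o]}: π^{-1}(V) = {l, m, n, o} ∈ τ ✓.
  V = {[p]}: π^{-1}(V) = {p} ∈ τ ✓.
  V = {[l=m], [p]}: π^{-1}(V) = {l, m, p} ∈ τ ✓.
  V = {[n=o], [p]}: π^{-1}(V) = {n, o, p} ∉ τ ✗.
  V = {[l=m], [n=o], [p]}: π^{-1}(V) = {l, m, n, o, p} ∈ τ ✓.
Open sets in the quotient: τ_Q = {{}, {[l=m]}, {[l=m], [n=o]}, {[p]}, {[l=m], [p]}, {[l=m], [n=o], [p]}} (6 elements).


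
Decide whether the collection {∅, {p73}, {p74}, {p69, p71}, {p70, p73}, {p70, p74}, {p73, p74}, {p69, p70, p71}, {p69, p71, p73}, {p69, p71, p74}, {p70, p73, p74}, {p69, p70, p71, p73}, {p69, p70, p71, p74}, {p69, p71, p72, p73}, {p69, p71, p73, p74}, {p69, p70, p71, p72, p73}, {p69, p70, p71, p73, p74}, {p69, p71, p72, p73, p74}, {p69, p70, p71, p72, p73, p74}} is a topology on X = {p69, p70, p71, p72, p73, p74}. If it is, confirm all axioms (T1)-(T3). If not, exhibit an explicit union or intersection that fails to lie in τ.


τ is NOT a topology on X.

Axiom (T1): ∅ ∈ τ? Yes; X ∈ τ? Yes.
Axiom (T2/T3): check pairwise unions and intersections of members of τ.
Counterexample for (T3): {p70, p73} ∩ {p70, p74} = {p70} ∉ τ. Therefore τ is NOT a topology.


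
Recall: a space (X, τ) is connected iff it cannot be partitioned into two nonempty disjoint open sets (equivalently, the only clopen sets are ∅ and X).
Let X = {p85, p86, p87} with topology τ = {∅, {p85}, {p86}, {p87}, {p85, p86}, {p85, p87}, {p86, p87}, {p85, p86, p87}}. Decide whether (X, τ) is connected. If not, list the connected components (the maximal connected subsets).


(X, τ) is disconnected; components = [{p85}, {p86}, {p87}].

Find clopen sets (U ∈ τ with X ∖ U ∈ τ):
  U = ∅, X ∖ U = {p85, p86, p87} — both open, so U is clopen.
  U = {p85}, X ∖ U = {p86, p87} — both open, so U is clopen.
  U = {p86}, X ∖ U = {p85, p87} — both open, so U is clopen.
  U = {p87}, X ∖ U = {p85, p86} — both open, so U is clopen.
  U = {p85, p86}, X ∖ U = {p87} — both open, so U is clopen.
  U = {p85, p87}, X ∖ U = {p86} — both open, so U is clopen.
  U = {p86, p87}, X ∖ U = {p85} — both open, so U is clopen.
  U = {p85, p86, p87}, X ∖ U = ∅ — both open, so U is clopen.
Nontrivial clopen(s) exist: e.g. {p85}. So (X, τ) is disconnected.
Compute connected components by grouping points that agree on all clopens:
  component: {p85}
  component: {p86}
  component: {p87}


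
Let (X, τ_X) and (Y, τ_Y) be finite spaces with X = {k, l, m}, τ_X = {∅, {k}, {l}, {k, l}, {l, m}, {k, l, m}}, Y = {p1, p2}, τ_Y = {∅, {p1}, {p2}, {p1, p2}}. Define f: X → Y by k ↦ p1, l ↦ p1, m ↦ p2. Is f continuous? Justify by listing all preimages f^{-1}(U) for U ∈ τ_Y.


f is NOT continuous.

Compute f^{-1}(U) for each U ∈ τ_Y:
  U = ∅: f^{-1}(U) = ∅ ∈ τ_X ✓.
  U = {p1}: f^{-1}(U) = {k, l} ∈ τ_X ✓.
  U = {p2}: f^{-1}(U) = {m} ∉ τ_X ✗.
  U = {p1, p2}: f^{-1}(U) = {k, l, m} ∈ τ_X ✓.
Found U = {p2} with f^{-1}(U) = {m} not in τ_X. Therefore f is NOT continuous.


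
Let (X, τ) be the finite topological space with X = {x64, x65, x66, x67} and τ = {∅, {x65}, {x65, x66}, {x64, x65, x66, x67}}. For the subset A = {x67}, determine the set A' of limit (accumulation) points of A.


A' = {x64}

For each x ∈ X, list the open sets U ∈ τ with x ∈ U, then check whether U ∩ (A ∖ {x}) ≠ ∅ for every such U.
  x = x64: opens ∋ x are {x64, x65, x66, x67}; each meets A ∖ {x64}, so x IS a limit point.
  x = x65: open {x65} ∋ x has {x65} ∩ (A ∖ {x65}) = ∅, so x is NOT a limit point.
  x = x66: open {x65, x66} ∋ x has {x65, x66} ∩ (A ∖ {x66}) = ∅, so x is NOT a limit point.
  x = x67: open {x64, x65, x66, x67} ∋ x has {x64, x65, x66, x67} ∩ (A ∖ {x67}) = ∅, so x is NOT a limit point.
Collecting: A' = {x64}.


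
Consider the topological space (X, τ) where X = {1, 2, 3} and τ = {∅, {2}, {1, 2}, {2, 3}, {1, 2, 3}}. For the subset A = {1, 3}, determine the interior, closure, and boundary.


int(A) = ∅, cl(A) = {1, 3}, ∂A = {1, 3}.

Closed sets in (X, τ) are complements of opens:
  closed(X, τ) = {∅, {1}, {3}, {1, 3}, {1, 2, 3}}.
int(A) = ⋃ {U ∈ τ : U ⊆ A}. Opens contained in A: ∅.
Taking the union of these: int(A) = ∅.
cl(A) = ⋂ {C closed : A ⊆ C}. Closed sets containing A: {1, 3}, {1, 2, 3}.
Intersecting these: cl(A) = {1, 3}.
∂A = cl(A) ∖ int(A) = {1, 3} ∖ ∅ = {1, 3}.


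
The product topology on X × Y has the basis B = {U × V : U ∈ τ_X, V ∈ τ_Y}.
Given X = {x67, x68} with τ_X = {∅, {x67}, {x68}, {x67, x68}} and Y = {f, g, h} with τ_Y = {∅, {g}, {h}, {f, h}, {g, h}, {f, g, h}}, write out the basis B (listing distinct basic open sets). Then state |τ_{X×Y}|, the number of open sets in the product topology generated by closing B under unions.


Basis B = {∅ × ∅, {x67} × {g}, {x67} × {h}, {x68} × {g}, {x68} × {h}, {x67} × {f, h}, {x67} × {g, h}, {x67, x68} × {g}, {x67, x68} × {h}, {x68} × {f, h}, {x68} × {g, h}, {x67} × {f, g, h}, {x68} × {f, g, h}, {x67, x68} × {f, h}, {x67, x68} × {g, h}, {x67, x68} × {f, g, h}}; |τ_{X×Y}| = 36.

Enumerate products U × V with U ∈ τ_X, V ∈ τ_Y (deduplicated):
  ∅ × ∅ = {} (∅)
  {x67} × {g} = {(x67,g)}
  {x67} × {h} = {(x67,h)}
  {x68} × {g} = {(x68,g)}
  {x68} × {h} = {(x68,h)}
  {x67} × {f, h} = {(x67,f), (x67,h)}
  {x67} × {g, h} = {(x67,g), (x67,h)}
  {x67, x68} × {g} = {(x67,g), (x68,g)}
  {x67, x68} × {h} = {(x67,h), (x68,h)}
  {x68} × {f, h} = {(x68,f), (x68,h)}
  {x68} × {g, h} = {(x68,g), (x68,h)}
  {x67} × {f, g, h} = {(x67,f), (x67,g), (x67,h)}
  {x68} × {f, g, h} = {(x68,f), (x68,g), (x68,h)}
  {x67, x68} × {f, h} = {(x67,f), (x67,h), (x68,f), (x68,h)}
  {x67, x68} × {g, h} = {(x67,g), (x67,h), (x68,g), (x68,h)}
  {x67, x68} × {f, g, h} = {(x67,f), (x67,g), (x67,h), (x68,f), (x68,g), (x68,h)}
These 16 distinct sets form the basis B.
Close under arbitrary unions to get τ_{X×Y}; counting gives |τ_{X×Y}| = 36.


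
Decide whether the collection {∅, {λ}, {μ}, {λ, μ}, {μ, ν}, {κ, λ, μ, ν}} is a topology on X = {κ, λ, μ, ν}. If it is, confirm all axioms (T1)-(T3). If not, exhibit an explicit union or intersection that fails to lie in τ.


τ is NOT a topology on X.

Axiom (T1): ∅ ∈ τ? Yes; X ∈ τ? Yes.
Axiom (T2/T3): check pairwise unions and intersections of members of τ.
Counterexample for (T2): {λ} ∪ {μ, ν} = {λ, μ, ν} ∉ τ. Therefore τ is NOT a topology.


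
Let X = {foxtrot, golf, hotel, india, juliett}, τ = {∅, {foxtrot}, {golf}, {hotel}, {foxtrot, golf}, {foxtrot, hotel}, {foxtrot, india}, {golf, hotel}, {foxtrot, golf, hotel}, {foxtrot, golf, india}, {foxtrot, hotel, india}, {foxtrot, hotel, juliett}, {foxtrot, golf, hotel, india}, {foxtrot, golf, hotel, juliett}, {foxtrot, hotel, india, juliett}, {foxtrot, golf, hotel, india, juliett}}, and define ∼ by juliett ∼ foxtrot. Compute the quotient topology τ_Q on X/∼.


X/∼ = {[foxtrot=juliett], [golf], [hotel], [india]}; |τ_Q| = 8.

Equivalence classes: [foxtrot=juliett], [golf], [hotel], [india].
Quotient map π: X → X/∼ sends foxtrot ↦ [foxtrot=juliett], golf ↦ [golf], hotel ↦ [hotel], india ↦ [india], juliett ↦ [foxtrot=juliett].
For each subset V ⊆ X/∼, compute π^{-1}(V) ⊆ X and check whether π^{-1}(V) ∈ τ. V is open in τ_Q iff π^{-1}(V) ∈ τ.
  V = {}: π^{-1}(V) = ∅ ∈ τ ✓.
  V = {[foxtrot=juliett]}: π^{-1}(V) = {foxtrot, juliett} ∉ τ ✗.
  V = {[golf]}: π^{-1}(V) = {golf} ∈ τ ✓.
  V = {[foxtrot=juliett], [golf]}: π^{-1}(V) = {foxtrot, golf, juliett} ∉ τ ✗.
  V = {[hotel]}: π^{-1}(V) = {hotel} ∈ τ ✓.
  V = {[foxtrot=juliett], [hotel]}: π^{-1}(V) = {foxtrot, hotel, juliett} ∈ τ ✓.
  V = {[golf], [hotel]}: π^{-1}(V) = {golf, hotel} ∈ τ ✓.
  V = {[foxtrot=juliett], [golf], [hotel]}: π^{-1}(V) = {foxtrot, golf, hotel, juliett} ∈ τ ✓.
  V = {[india]}: π^{-1}(V) = {india} ∉ τ ✗.
  V = {[foxtrot=juliett], [india]}: π^{-1}(V) = {foxtrot, india, juliett} ∉ τ ✗.
  V = {[golf], [india]}: π^{-1}(V) = {golf, india} ∉ τ ✗.
  V = {[foxtrot=juliett], [golf], [india]}: π^{-1}(V) = {foxtrot, golf, india, juliett} ∉ τ ✗.
  V = {[hotel], [india]}: π^{-1}(V) = {hotel, india} ∉ τ ✗.
  V = {[foxtrot=juliett], [hotel], [india]}: π^{-1}(V) = {foxtrot, hotel, india, juliett} ∈ τ ✓.
  V = {[golf], [hotel], [india]}: π^{-1}(V) = {golf, hotel, india} ∉ τ ✗.
  V = {[foxtrot=juliett], [golf], [hotel], [india]}: π^{-1}(V) = {foxtrot, golf, hotel, india, juliett} ∈ τ ✓.
Open sets in the quotient: τ_Q = {{}, {[golf]}, {[hotel]}, {[foxtrot=juliett], [hotel]}, {[golf], [hotel]}, {[foxtrot=juliett], [golf], [hotel]}, {[foxtrot=juliett], [hotel], [india]}, {[foxtrot=juliett], [golf], [hotel], [india]}} (8 elements).


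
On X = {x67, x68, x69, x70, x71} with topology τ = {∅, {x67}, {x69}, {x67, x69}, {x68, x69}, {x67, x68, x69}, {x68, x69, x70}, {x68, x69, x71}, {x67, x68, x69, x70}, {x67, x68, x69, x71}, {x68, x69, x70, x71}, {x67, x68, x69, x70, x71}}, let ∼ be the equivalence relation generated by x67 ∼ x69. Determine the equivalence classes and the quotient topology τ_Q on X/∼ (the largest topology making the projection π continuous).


X/∼ = {[x67=x69], [x68], [x70], [x71]}; |τ_Q| = 6.

Equivalence classes: [x67=x69], [x68], [x70], [x71].
Quotient map π: X → X/∼ sends x67 ↦ [x67=x69], x68 ↦ [x68], x69 ↦ [x67=x69], x70 ↦ [x70], x71 ↦ [x71].
For each subset V ⊆ X/∼, compute π^{-1}(V) ⊆ X and check whether π^{-1}(V) ∈ τ. V is open in τ_Q iff π^{-1}(V) ∈ τ.
  V = {}: π^{-1}(V) = ∅ ∈ τ ✓.
  V = {[x67=x69]}: π^{-1}(V) = {x67, x69} ∈ τ ✓.
  V = {[x68]}: π^{-1}(V) = {x68} ∉ τ ✗.
  V = {[x67=x69], [x68]}: π^{-1}(V) = {x67, x68, x69} ∈ τ ✓.
  V = {[x70]}: π^{-1}(V) = {x70} ∉ τ ✗.
  V = {[x67=x69], [x70]}: π^{-1}(V) = {x67, x69, x70} ∉ τ ✗.
  V = {[x68], [x70]}: π^{-1}(V) = {x68, x70} ∉ τ ✗.
  V = {[x67=x69], [x68], [x70]}: π^{-1}(V) = {x67, x68, x69, x70} ∈ τ ✓.
  V = {[x71]}: π^{-1}(V) = {x71} ∉ τ ✗.
  V = {[x67=x69], [x71]}: π^{-1}(V) = {x67, x69, x71} ∉ τ ✗.
  V = {[x68], [x71]}: π^{-1}(V) = {x68, x71} ∉ τ ✗.
  V = {[x67=x69], [x68], [x71]}: π^{-1}(V) = {x67, x68, x69, x71} ∈ τ ✓.
  V = {[x70], [x71]}: π^{-1}(V) = {x70, x71} ∉ τ ✗.
  V = {[x67=x69], [x70], [x71]}: π^{-1}(V) = {x67, x69, x70, x71} ∉ τ ✗.
  V = {[x68], [x70], [x71]}: π^{-1}(V) = {x68, x70, x71} ∉ τ ✗.
  V = {[x67=x69], [x68], [x70], [x71]}: π^{-1}(V) = {x67, x68, x69, x70, x71} ∈ τ ✓.
Open sets in the quotient: τ_Q = {{}, {[x67=x69]}, {[x67=x69], [x68]}, {[x67=x69], [x68], [x70]}, {[x67=x69], [x68], [x71]}, {[x67=x69], [x68], [x70], [x71]}} (6 elements).


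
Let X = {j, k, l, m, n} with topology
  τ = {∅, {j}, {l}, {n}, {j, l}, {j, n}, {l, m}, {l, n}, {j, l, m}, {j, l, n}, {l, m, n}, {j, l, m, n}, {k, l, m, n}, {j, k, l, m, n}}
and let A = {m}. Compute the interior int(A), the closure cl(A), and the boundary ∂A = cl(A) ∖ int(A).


int(A) = ∅, cl(A) = {k, m}, ∂A = {k, m}.

Closed sets in (X, τ) are complements of opens:
  closed(X, τ) = {∅, {j}, {k}, {j, k}, {k, m}, {k, n}, {j, k, m}, {j, k, n}, {k, l, m}, {k, m, n}, {j, k, l, m}, {j, k, m, n}, {k, l, m, n}, {j, k, l, m, n}}.
int(A) = ⋃ {U ∈ τ : U ⊆ A}. Opens contained in A: ∅.
Taking the union of these: int(A) = ∅.
cl(A) = ⋂ {C closed : A ⊆ C}. Closed sets containing A: {k, m}, {j, k, m}, {k, l, m}, {k, m, n}, {j, k, l, m}, {j, k, m, n}, {k, l, m, n}, {j, k, l, m, n}.
Intersecting these: cl(A) = {k, m}.
∂A = cl(A) ∖ int(A) = {k, m} ∖ ∅ = {k, m}.


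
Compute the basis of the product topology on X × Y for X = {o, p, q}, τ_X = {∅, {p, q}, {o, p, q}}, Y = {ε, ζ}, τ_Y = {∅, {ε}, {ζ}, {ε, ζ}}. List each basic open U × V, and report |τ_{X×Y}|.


Basis B = {∅ × ∅, {p, q} × {ε}, {p, q} × {ζ}, {o, p, q} × {ε}, {o, p, q} × {ζ}, {p, q} × {ε, ζ}, {o, p, q} × {ε, ζ}}; |τ_{X×Y}| = 9.

Enumerate products U × V with U ∈ τ_X, V ∈ τ_Y (deduplicated):
  ∅ × ∅ = {} (∅)
  {p, q} × {ε} = {(p,ε), (q,ε)}
  {p, q} × {ζ} = {(p,ζ), (q,ζ)}
  {o, p, q} × {ε} = {(o,ε), (p,ε), (q,ε)}
  {o, p, q} × {ζ} = {(o,ζ), (p,ζ), (q,ζ)}
  {p, q} × {ε, ζ} = {(p,ε), (p,ζ), (q,ε), (q,ζ)}
  {o, p, q} × {ε, ζ} = {(o,ε), (o,ζ), (p,ε), (p,ζ), (q,ε), (q,ζ)}
These 7 distinct sets form the basis B.
Close under arbitrary unions to get τ_{X×Y}; counting gives |τ_{X×Y}| = 9.


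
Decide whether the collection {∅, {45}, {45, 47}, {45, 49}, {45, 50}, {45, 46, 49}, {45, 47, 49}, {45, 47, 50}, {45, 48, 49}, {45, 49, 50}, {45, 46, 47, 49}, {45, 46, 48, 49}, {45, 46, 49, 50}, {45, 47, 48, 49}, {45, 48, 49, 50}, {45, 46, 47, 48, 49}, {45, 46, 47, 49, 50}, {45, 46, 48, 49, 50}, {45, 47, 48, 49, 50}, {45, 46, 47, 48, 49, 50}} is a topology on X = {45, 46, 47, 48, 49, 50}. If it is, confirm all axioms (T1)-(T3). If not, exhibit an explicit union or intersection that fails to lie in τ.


τ is NOT a topology on X.

Axiom (T1): ∅ ∈ τ? Yes; X ∈ τ? Yes.
Axiom (T2/T3): check pairwise unions and intersections of members of τ.
Counterexample for (T2): {45, 47} ∪ {45, 49, 50} = {45, 47, 49, 50} ∉ τ. Therefore τ is NOT a topology.


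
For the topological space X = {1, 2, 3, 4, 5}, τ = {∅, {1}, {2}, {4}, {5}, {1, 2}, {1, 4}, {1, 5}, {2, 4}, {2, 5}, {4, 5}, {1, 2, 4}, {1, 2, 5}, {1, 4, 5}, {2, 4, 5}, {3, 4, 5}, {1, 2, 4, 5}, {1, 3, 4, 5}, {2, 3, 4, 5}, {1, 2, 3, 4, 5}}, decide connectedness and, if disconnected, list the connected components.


(X, τ) is disconnected; components = [{1}, {2}, {3, 4, 5}].

Find clopen sets (U ∈ τ with X ∖ U ∈ τ):
  U = ∅, X ∖ U = {1, 2, 3, 4, 5} — both open, so U is clopen.
  U = {1}, X ∖ U = {2, 3, 4, 5} — both open, so U is clopen.
  U = {2}, X ∖ U = {1, 3, 4, 5} — both open, so U is clopen.
  U = {1, 2}, X ∖ U = {3, 4, 5} — both open, so U is clopen.
  U = {3, 4, 5}, X ∖ U = {1, 2} — both open, so U is clopen.
  U = {1, 3, 4, 5}, X ∖ U = {2} — both open, so U is clopen.
  U = {2, 3, 4, 5}, X ∖ U = {1} — both open, so U is clopen.
  U = {1, 2, 3, 4, 5}, X ∖ U = ∅ — both open, so U is clopen.
Nontrivial clopen(s) exist: e.g. {1}. So (X, τ) is disconnected.
Compute connected components by grouping points that agree on all clopens:
  component: {1}
  component: {2}
  component: {3, 4, 5}


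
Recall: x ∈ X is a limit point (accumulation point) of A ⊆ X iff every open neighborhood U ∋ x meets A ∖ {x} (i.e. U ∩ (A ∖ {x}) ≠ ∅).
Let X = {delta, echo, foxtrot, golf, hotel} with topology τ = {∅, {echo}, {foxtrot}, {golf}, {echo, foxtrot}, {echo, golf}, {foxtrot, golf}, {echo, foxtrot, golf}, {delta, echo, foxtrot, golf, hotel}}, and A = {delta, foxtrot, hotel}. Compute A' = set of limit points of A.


A' = {delta, hotel}

For each x ∈ X, list the open sets U ∈ τ with x ∈ U, then check whether U ∩ (A ∖ {x}) ≠ ∅ for every such U.
  x = delta: opens ∋ x are {delta, echo, foxtrot, golf, hotel}; each meets A ∖ {delta}, so x IS a limit point.
  x = echo: open {echo} ∋ x has {echo} ∩ (A ∖ {echo}) = ∅, so x is NOT a limit point.
  x = foxtrot: open {foxtrot} ∋ x has {foxtrot} ∩ (A ∖ {foxtrot}) = ∅, so x is NOT a limit point.
  x = golf: open {golf} ∋ x has {golf} ∩ (A ∖ {golf}) = ∅, so x is NOT a limit point.
  x = hotel: opens ∋ x are {delta, echo, foxtrot, golf, hotel}; each meets A ∖ {hotel}, so x IS a limit point.
Collecting: A' = {delta, hotel}.


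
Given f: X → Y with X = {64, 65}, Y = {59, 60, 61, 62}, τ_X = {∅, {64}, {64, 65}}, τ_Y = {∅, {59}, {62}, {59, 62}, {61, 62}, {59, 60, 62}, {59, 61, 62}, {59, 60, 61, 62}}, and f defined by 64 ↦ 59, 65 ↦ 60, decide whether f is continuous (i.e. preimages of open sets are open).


f IS continuous.

Compute f^{-1}(U) for each U ∈ τ_Y:
  U = ∅: f^{-1}(U) = ∅ ∈ τ_X ✓.
  U = {59}: f^{-1}(U) = {64} ∈ τ_X ✓.
  U = {62}: f^{-1}(U) = ∅ ∈ τ_X ✓.
  U = {59, 62}: f^{-1}(U) = {64} ∈ τ_X ✓.
  U = {61, 62}: f^{-1}(U) = ∅ ∈ τ_X ✓.
  U = {59, 60, 62}: f^{-1}(U) = {64, 65} ∈ τ_X ✓.
  U = {59, 61, 62}: f^{-1}(U) = {64} ∈ τ_X ✓.
  U = {59, 60, 61, 62}: f^{-1}(U) = {64, 65} ∈ τ_X ✓.
Every preimage lies in τ_X, so f IS continuous.


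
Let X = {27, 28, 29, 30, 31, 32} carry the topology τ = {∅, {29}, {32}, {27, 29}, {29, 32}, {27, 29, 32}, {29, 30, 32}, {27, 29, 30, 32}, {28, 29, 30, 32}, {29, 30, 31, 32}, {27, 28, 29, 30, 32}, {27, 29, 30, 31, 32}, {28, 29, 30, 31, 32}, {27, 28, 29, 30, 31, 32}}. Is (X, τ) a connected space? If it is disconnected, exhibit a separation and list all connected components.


(X, τ) is connected.

Find clopen sets (U ∈ τ with X ∖ U ∈ τ):
  U = ∅, X ∖ U = {27, 28, 29, 30, 31, 32} — both open, so U is clopen.
  U = {27, 28, 29, 30, 31, 32}, X ∖ U = ∅ — both open, so U is clopen.
Only trivial clopens (∅ and X) exist, so (X, τ) is connected.
Compute connected components by grouping points that agree on all clopens:
  component: {27, 28, 29, 30, 31, 32}


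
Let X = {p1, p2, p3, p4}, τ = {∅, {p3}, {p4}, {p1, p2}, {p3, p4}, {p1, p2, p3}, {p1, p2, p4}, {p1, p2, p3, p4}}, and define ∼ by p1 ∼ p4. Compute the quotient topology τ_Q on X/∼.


X/∼ = {[p1=p4], [p2], [p3]}; |τ_Q| = 4.

Equivalence classes: [p1=p4], [p2], [p3].
Quotient map π: X → X/∼ sends p1 ↦ [p1=p4], p2 ↦ [p2], p3 ↦ [p3], p4 ↦ [p1=p4].
For each subset V ⊆ X/∼, compute π^{-1}(V) ⊆ X and check whether π^{-1}(V) ∈ τ. V is open in τ_Q iff π^{-1}(V) ∈ τ.
  V = {}: π^{-1}(V) = ∅ ∈ τ ✓.
  V = {[p1=p4]}: π^{-1}(V) = {p1, p4} ∉ τ ✗.
  V = {[p2]}: π^{-1}(V) = {p2} ∉ τ ✗.
  V = {[p1=p4], [p2]}: π^{-1}(V) = {p1, p2, p4} ∈ τ ✓.
  V = {[p3]}: π^{-1}(V) = {p3} ∈ τ ✓.
  V = {[p1=p4], [p3]}: π^{-1}(V) = {p1, p3, p4} ∉ τ ✗.
  V = {[p2], [p3]}: π^{-1}(V) = {p2, p3} ∉ τ ✗.
  V = {[p1=p4], [p2], [p3]}: π^{-1}(V) = {p1, p2, p3, p4} ∈ τ ✓.
Open sets in the quotient: τ_Q = {{}, {[p1=p4], [p2]}, {[p3]}, {[p1=p4], [p2], [p3]}} (4 elements).


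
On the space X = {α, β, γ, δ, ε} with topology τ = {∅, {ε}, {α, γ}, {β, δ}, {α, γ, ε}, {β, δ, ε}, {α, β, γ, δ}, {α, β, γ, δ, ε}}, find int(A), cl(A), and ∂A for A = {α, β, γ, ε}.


int(A) = {α, γ, ε}, cl(A) = {α, β, γ, δ, ε}, ∂A = {β, δ}.

Closed sets in (X, τ) are complements of opens:
  closed(X, τ) = {∅, {ε}, {α, γ}, {β, δ}, {α, γ, ε}, {β, δ, ε}, {α, β, γ, δ}, {α, β, γ, δ, ε}}.
int(A) = ⋃ {U ∈ τ : U ⊆ A}. Opens contained in A: ∅, {ε}, {α, γ}, {α, γ, ε}.
Taking the union of these: int(A) = {α, γ, ε}.
cl(A) = ⋂ {C closed : A ⊆ C}. Closed sets containing A: {α, β, γ, δ, ε}.
Intersecting these: cl(A) = {α, β, γ, δ, ε}.
∂A = cl(A) ∖ int(A) = {α, β, γ, δ, ε} ∖ {α, γ, ε} = {β, δ}.


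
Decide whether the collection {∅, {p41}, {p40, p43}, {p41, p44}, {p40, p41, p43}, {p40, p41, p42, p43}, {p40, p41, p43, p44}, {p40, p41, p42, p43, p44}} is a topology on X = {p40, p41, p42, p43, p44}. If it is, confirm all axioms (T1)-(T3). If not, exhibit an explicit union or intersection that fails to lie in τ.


τ IS a topology on X.

Axiom (T1): ∅ ∈ τ? Yes; X ∈ τ? Yes.
Axiom (T2/T3): check pairwise unions and intersections of members of τ.
All pairwise intersections and unions checked — each lies in τ. Therefore τ satisfies (T1), (T2), (T3): it IS a topology on X.


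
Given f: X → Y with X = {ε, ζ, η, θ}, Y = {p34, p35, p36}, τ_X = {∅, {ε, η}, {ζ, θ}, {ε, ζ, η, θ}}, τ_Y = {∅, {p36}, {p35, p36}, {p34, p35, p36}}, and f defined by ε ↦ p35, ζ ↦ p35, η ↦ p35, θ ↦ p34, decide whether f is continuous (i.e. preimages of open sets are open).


f is NOT continuous.

Compute f^{-1}(U) for each U ∈ τ_Y:
  U = ∅: f^{-1}(U) = ∅ ∈ τ_X ✓.
  U = {p36}: f^{-1}(U) = ∅ ∈ τ_X ✓.
  U = {p35, p36}: f^{-1}(U) = {ε, ζ, η} ∉ τ_X ✗.
  U = {p34, p35, p36}: f^{-1}(U) = {ε, ζ, η, θ} ∈ τ_X ✓.
Found U = {p35, p36} with f^{-1}(U) = {ε, ζ, η} not in τ_X. Therefore f is NOT continuous.


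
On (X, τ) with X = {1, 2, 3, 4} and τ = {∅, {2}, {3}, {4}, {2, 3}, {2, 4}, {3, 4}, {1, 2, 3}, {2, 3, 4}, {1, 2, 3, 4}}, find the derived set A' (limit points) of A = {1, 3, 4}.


A' = {1}

For each x ∈ X, list the open sets U ∈ τ with x ∈ U, then check whether U ∩ (A ∖ {x}) ≠ ∅ for every such U.
  x = 1: opens ∋ x are {1, 2, 3}, {1, 2, 3, 4}; each meets A ∖ {1}, so x IS a limit point.
  x = 2: open {2} ∋ x has {2} ∩ (A ∖ {2}) = ∅, so x is NOT a limit point.
  x = 3: open {3} ∋ x has {3} ∩ (A ∖ {3}) = ∅, so x is NOT a limit point.
  x = 4: open {4} ∋ x has {4} ∩ (A ∖ {4}) = ∅, so x is NOT a limit point.
Collecting: A' = {1}.
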